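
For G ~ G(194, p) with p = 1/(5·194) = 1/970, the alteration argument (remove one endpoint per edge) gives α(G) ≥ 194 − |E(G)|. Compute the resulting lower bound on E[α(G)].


E[|E(G)|] = C(194, 2)·p = 18721 · (1/970) = 193/10.
E[α(G)] ≥ n − E[|E(G)|] = 194 − 193/10 = 1747/10.
Numerically: ≈ 174.7000.
(This is only a lower bound; the true E[α(G)] may be larger.)

E[α(G)] ≥ 1747/10 ≈ 174.7000.


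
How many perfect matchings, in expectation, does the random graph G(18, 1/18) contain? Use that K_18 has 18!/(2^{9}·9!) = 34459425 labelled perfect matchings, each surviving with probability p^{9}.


K_18 has 18!/(2^{9}·9!) = 34459425 labelled perfect matchings.
For each such perfect matching H, let X_H = 1 if all 9 edges of H are present in G. Then P[X_H = 1] = p^{9} = (1/18)^{9} = 1/198359290368.
By linearity: E[X] = Σ_H E[X_H] = 34459425 · p^{9} = 34459425 · 1/198359290368 = 425425/2448880128.
Numerically: E[X] ≈ 0.000174.

E[X] = 34459425 · (1/18)^{9} = 425425/2448880128 ≈ 0.000174.


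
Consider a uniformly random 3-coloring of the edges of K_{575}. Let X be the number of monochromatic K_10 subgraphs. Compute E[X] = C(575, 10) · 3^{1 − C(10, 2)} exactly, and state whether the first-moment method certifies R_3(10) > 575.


E[X] = C(575, 10) · 3^{1 − 45} = 1006325345561406175305 · 3^{−44} = 1006325345561406175305/984770902183611232881.
As a reduced fraction: E[X] = 111813927284600686145/109418989131512359209 ≈ 1.0219.
Is E[X] < 1? NO.
Since E[X] ≥ 1, the first-moment bound is inconclusive at n = 575; it does NOT by itself certify R_3(10) > 575.

E[X] = 111813927284600686145/109418989131512359209 ≈ 1.0219; E[X] ≥ 1; first-moment method inconclusive here.


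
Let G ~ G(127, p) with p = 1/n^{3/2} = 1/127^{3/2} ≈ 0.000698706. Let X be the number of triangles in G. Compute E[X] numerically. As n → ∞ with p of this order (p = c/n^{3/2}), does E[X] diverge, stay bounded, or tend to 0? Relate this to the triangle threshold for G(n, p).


Number of potential triangles: C(127, 3) = 333375.
Each occurs with probability p³ ≈ (0.000698706)³ ≈ 3.41101207e-10.
By linearity: E[X] = C(127, 3)·p³ ≈ 333375 · 3.41101207e-10 ≈ 0.000114.
Since α = 3/2 > 1, p = c/n^{3/2} = o(1/n) is below the triangle threshold p ~ 1/n. Asymptotically E[X] ~ (c³/6)·n^{3(1−α)} = (1³/6)·n^{-1.5} → 0, so by Markov's inequality G has no triangles w.h.p.

E[X] ≈ 0.000114; in regime p = Θ(1/n^{3/2}) E[X] tends to 0 (below the triangle threshold p ~ 1/n).


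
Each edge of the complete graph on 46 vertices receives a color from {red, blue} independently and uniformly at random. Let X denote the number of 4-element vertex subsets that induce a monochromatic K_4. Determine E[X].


Let X = Σ_S X_S over the C(46, 4) = 163185 subsets S of size 4, where X_S = 1 if the K_4 on S is monochromatic.
For a fixed S, the K_4 on S has C(4, 2) = 6 edges. P[all 6 edges red] = (1/2)^6, and likewise for blue, so P[monochromatic] = 2·(1/2)^6 = 2^{1 − 6} = 1/32.
Summing: E[X] = C(46, 4) · 2^{1 − 6} = 163185 · 1/32 = 163185/32.
Numerically: E[X] ≈ 5099.53125.

E[X] = C(46,4)·2^(1−C(4,2)) = 163185/32 ≈ 5099.53125.


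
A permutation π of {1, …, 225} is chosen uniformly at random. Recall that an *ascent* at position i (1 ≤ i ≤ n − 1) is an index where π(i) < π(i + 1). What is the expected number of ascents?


Write X = Σ X_I over i = 1, …, 224, with X_I the indicator of one ascent.
There are 224 indicators.
For each fixed i, the pair (π(i), π(i+1)) is a uniformly random ordered pair of distinct values from {1, …, 225}; by symmetry P[π(i) < π(i+1)] = 1/2.
By linearity: E[X] = 224 · (1/2) = (225 − 1) · (1/2) = 112 ≈ 112.000.

E[X] = 112 = 112.000.


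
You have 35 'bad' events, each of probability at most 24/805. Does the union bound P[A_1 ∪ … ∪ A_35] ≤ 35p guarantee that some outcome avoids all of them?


Union bound: P[∪_{i=1}^{35} A_i] ≤ Σ_i P[A_i] ≤ 35·p = 35·(24/805) = 24/23.
Numerically: 24/23 ≈ 1.043478.
Is 24/23 < 1? NO.
Since the bound 24/23 is ≥ 1, the union bound is uninformative here; it does NOT by itself certify existence.

35·p = 24/23 ≈ 1.043478; existence NOT certified by the union bound.


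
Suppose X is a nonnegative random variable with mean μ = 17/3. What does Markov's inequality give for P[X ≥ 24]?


μ = E[X] = 17/3, a = 24.
Markov: P[X ≥ 24] ≤ μ/a = (17/3)/24 = 17/72.
Numerically: ≈ 0.236.
(Since a = 24 > μ = 5.667, the bound 17/72 is < 1 and informative.)

P[X ≥ 24] ≤ 17/72 ≈ 0.236.


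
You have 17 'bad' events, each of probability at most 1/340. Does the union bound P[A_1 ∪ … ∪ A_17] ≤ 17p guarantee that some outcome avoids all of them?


Union bound: P[∪_{i=1}^{17} A_i] ≤ Σ_i P[A_i] ≤ 17·p = 17·(1/340) = 1/20.
Numerically: 1/20 ≈ 0.0500.
Is 1/20 < 1? YES.
Since P[∪ A_i] ≤ 1/20 < 1, the complement has P[∩ A_i^c] ≥ 1 − 1/20 = 19/20 > 0, so some outcome avoids every A_i.

17·p = 1/20 ≈ 0.0500; existence CERTIFIED by the union bound.


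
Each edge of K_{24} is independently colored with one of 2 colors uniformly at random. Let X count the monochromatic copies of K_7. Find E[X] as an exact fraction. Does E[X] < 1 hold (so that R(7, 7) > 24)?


E[X] = C(24, 7) · 2^{1 − 21} = 346104 · 2^{−20} = 346104/1048576.
As a reduced fraction: E[X] = 43263/131072 ≈ 0.3301.
Is E[X] < 1? YES.
Since E[X] < 1, there exists a 2-coloring of K_{24} with no monochromatic K_7; hence R(7, 7) > 24.

E[X] = 43263/131072 ≈ 0.3301; E[X] < 1, so R(7, 7) > 24.


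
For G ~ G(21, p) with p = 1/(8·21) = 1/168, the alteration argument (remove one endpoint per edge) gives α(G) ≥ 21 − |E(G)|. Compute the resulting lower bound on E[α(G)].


E[|E(G)|] = C(21, 2)·p = 210 · (1/168) = 5/4.
E[α(G)] ≥ n − E[|E(G)|] = 21 − 5/4 = 79/4.
Numerically: ≈ 19.750000.
(This is only a lower bound; the true E[α(G)] may be larger.)

E[α(G)] ≥ 79/4 ≈ 19.750000.


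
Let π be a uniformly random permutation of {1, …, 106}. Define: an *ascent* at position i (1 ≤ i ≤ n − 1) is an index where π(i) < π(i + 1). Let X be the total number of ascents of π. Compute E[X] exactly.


Write X = Σ X_I over i = 1, …, 105, with X_I the indicator of one ascent.
There are 105 indicators.
For each fixed i, the pair (π(i), π(i+1)) is a uniformly random ordered pair of distinct values from {1, …, 106}; by symmetry P[π(i) < π(i+1)] = 1/2.
By linearity: E[X] = 105 · (1/2) = (106 − 1) · (1/2) = 105/2 ≈ 52.500.

E[X] = 105/2 = 52.500.


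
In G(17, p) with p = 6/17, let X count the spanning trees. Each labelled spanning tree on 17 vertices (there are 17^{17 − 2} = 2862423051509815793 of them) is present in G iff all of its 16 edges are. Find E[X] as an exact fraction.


K_17 has 17^{17 − 2} = 2862423051509815793 labelled spanning trees.
For each such spanning tree H, let X_H = 1 if all 16 edges of H are present in G. Then P[X_H = 1] = p^{16} = (6/17)^{16} = 2821109907456/48661191875666868481.
By linearity of expectation: E[X] = Σ_H E[X_H] = 2862423051509815793 · p^{16} = 2862423051509815793 · 2821109907456/48661191875666868481 = 2821109907456/17.
Numerically: E[X] ≈ 1.659e+11.

E[X] = 2862423051509815793 · (6/17)^{16} = 2821109907456/17 ≈ 1.659e+11.


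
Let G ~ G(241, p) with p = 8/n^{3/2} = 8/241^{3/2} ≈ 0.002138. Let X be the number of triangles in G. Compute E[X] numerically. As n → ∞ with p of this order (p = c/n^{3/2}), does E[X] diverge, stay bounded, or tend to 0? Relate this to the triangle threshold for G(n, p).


Number of potential triangles: C(241, 3) = 2303960.
Each occurs with probability p³ ≈ (0.002138)³ ≈ 9.776722e-09.
By linearity: E[X] = C(241, 3)·p³ ≈ 2303960 · 9.776722e-09 ≈ 0.0225.
Since α = 3/2 > 1, p = c/n^{3/2} = o(1/n) is below the triangle threshold p ~ 1/n. Asymptotically E[X] ~ (c³/6)·n^{3(1−α)} = (8³/6)·n^{-1.5} → 0, so by Markov's inequality G has no triangles w.h.p.

E[X] ≈ 0.0225; in regime p = Θ(1/n^{3/2}) E[X] tends to 0 (below the triangle threshold p ~ 1/n).


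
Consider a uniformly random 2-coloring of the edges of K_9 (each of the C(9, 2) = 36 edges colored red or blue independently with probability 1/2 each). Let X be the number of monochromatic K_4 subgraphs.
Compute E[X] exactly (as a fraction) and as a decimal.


Let X = Σ_S X_S over the C(9, 4) = 126 subsets S of size 4, where X_S = 1 if the K_4 on S is monochromatic.
For a fixed S, the K_4 on S has C(4, 2) = 6 edges. P[all 6 edges red] = (1/2)^6, and likewise for blue, so P[monochromatic] = 2·(1/2)^6 = 2^{1 − 6} = 1/32.
By linearity of expectation: E[X] = C(9, 4) · 2^{1 − 6} = 126 · 1/32 = 63/16.
Numerically: E[X] ≈ 3.9375.

E[X] = C(9,4)·2^(1−C(4,2)) = 63/16 ≈ 3.9375.


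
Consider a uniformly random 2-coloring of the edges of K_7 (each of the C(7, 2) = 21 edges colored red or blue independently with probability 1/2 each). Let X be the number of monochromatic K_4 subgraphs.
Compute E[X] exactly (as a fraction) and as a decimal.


Let X = Σ_S X_S over the C(7, 4) = 35 subsets S of size 4, where X_S = 1 if the K_4 on S is monochromatic.
For a fixed S, the K_4 on S has C(4, 2) = 6 edges. P[all 6 edges red] = (1/2)^6, and likewise for blue, so P[monochromatic] = 2·(1/2)^6 = 2^{1 − 6} = 1/32.
Summing: E[X] = C(7, 4) · 2^{1 − 6} = 35 · 1/32 = 35/32.
Numerically: E[X] ≈ 1.094.

E[X] = C(7,4)·2^(1−C(4,2)) = 35/32 ≈ 1.094.


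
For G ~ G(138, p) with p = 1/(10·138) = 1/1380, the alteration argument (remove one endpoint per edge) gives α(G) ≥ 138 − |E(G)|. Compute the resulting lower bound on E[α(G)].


E[|E(G)|] = C(138, 2)·p = 9453 · (1/1380) = 137/20.
E[α(G)] ≥ n − E[|E(G)|] = 138 − 137/20 = 2623/20.
Numerically: ≈ 131.15000.
(This is only a lower bound; the true E[α(G)] may be larger.)

E[α(G)] ≥ 2623/20 ≈ 131.15000.


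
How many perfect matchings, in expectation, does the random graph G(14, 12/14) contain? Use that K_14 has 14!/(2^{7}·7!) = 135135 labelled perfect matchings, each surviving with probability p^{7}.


K_14 has 14!/(2^{7}·7!) = 135135 labelled perfect matchings.
For each such perfect matching H, let X_H = 1 if all 7 edges of H are present in G. Then P[X_H = 1] = p^{7} = (6/7)^{7} = 279936/823543.
By linearity of expectation: E[X] = Σ_H E[X_H] = 135135 · p^{7} = 135135 · 279936/823543 = 5404164480/117649.
Numerically: E[X] ≈ 4.59e+04.

E[X] = 135135 · (6/7)^{7} = 5404164480/117649 ≈ 4.59e+04.


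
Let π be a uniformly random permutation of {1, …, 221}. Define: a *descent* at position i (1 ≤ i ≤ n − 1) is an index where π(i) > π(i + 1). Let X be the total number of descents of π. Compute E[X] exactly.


Write X = Σ X_I over i = 1, …, 220, with X_I the indicator of one descent.
There are 220 indicators.
For each fixed i, the pair (π(i), π(i+1)) is a uniformly random ordered pair of distinct values from {1, …, 221}; by symmetry P[π(i) > π(i+1)] = 1/2.
By linearity: E[X] = 220 · (1/2) = (221 − 1) · (1/2) = 110 ≈ 110.000.

E[X] = 110 = 110.000.


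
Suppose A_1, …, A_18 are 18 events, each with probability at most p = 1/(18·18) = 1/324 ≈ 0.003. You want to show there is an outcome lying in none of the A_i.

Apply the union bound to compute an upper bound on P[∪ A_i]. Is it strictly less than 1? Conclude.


Union bound: P[∪_{i=1}^{18} A_i] ≤ Σ_i P[A_i] ≤ 18·p = 18·(1/324) = 1/18.
Numerically: 1/18 ≈ 0.056.
Is 1/18 < 1? YES.
Since P[∪ A_i] ≤ 1/18 < 1, the complement has P[∩ A_i^c] ≥ 1 − 1/18 = 17/18 > 0, so some outcome avoids every A_i.

18·p = 1/18 ≈ 0.056; existence CERTIFIED by the union bound.


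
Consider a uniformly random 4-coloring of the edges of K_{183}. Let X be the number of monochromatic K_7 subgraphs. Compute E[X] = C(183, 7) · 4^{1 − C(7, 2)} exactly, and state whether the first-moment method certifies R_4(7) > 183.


E[X] = C(183, 7) · 4^{1 − 21} = 1214197462413 · 4^{−20} = 1214197462413/1099511627776.
As a reduced fraction: E[X] = 1214197462413/1099511627776 ≈ 1.1043062.
Is E[X] < 1? NO.
Since E[X] ≥ 1, the first-moment bound is inconclusive at n = 183; it does NOT by itself certify R_4(7) > 183.

E[X] = 1214197462413/1099511627776 ≈ 1.1043062; E[X] ≥ 1; first-moment method inconclusive here.


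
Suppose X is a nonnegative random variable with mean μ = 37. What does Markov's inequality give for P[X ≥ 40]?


μ = E[X] = 37, a = 40.
Markov: P[X ≥ 40] ≤ μ/a = (37)/40 = 37/40.
Numerically: ≈ 0.925000.
(Since a = 40 > μ = 37.000000, the bound 37/40 is < 1 and informative.)

P[X ≥ 40] ≤ 37/40 ≈ 0.925000.


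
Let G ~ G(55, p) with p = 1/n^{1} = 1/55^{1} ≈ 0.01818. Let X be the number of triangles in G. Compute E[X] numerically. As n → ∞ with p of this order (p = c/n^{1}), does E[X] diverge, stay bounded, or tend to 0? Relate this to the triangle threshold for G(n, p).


Number of potential triangles: C(55, 3) = 26235.
Each occurs with probability p³ ≈ (0.01818)³ ≈ 6.010518e-06.
By linearity: E[X] = C(55, 3)·p³ ≈ 26235 · 6.010518e-06 ≈ 0.1577.
Here α = 1, so p = 1/n is exactly at the triangle threshold p ~ 1/n. Asymptotically E[X] → c³/6 = 1³/6 = 1/6 ≈ 0.1667, a bounded constant. In this regime the triangle count is asymptotically Poisson(c³/6).

E[X] ≈ 0.1577; in regime p = Θ(1/n^{1}) E[X] stays bounded (at the triangle threshold p ~ 1/n).


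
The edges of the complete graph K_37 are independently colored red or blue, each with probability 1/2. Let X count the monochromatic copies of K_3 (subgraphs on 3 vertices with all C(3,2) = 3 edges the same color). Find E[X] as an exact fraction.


Let X = Σ_S X_S over the C(37, 3) = 7770 subsets S of size 3, where X_S = 1 if the K_3 on S is monochromatic.
For a fixed S, the K_3 on S has C(3, 2) = 3 edges. P[all 3 edges red] = (1/2)^3, and likewise for blue, so P[monochromatic] = 2·(1/2)^3 = 2^{1 − 3} = 1/4.
By linearity of expectation: E[X] = C(37, 3) · 2^{1 − 3} = 7770 · 1/4 = 3885/2.
Numerically: E[X] ≈ 1942.50000.

E[X] = C(37,3)·2^(1−C(3,2)) = 3885/2 ≈ 1942.50000.


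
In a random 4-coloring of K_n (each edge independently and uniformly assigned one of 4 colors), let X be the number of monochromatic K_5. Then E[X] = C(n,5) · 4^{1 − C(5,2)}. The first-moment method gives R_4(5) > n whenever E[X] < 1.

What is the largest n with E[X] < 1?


We need C(n, 5) · 4^{1 − 10} < 1, i.e. C(n, 5) < 4^{10 − 1} = 262144.
Check values of n near the boundary:
  n = 29: C(29, 5) = 118755; 118755 < 262144? YES
  n = 30: C(30, 5) = 142506; 142506 < 262144? YES
  n = 31: C(31, 5) = 169911; 169911 < 262144? YES
  n = 32: C(32, 5) = 201376; 201376 < 262144? YES
  n = 33: C(33, 5) = 237336; 237336 < 262144? YES
  n = 34: C(34, 5) = 278256; 278256 < 262144? NO
  n = 35: C(35, 5) = 324632; 324632 < 262144? NO
  n = 36: C(36, 5) = 376992; 376992 < 262144? NO
The largest n with C(n, 5) < 262144 is n = 33 (where E[X] = 29667/32768 ≈ 0.905). Hence R_4(5) > 33, i.e. R_4(5) ≥ 34.

Largest n = 33; hence R_4(5) > 33.


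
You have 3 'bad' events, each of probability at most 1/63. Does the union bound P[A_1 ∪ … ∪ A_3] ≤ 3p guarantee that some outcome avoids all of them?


Union bound: P[∪_{i=1}^{3} A_i] ≤ Σ_i P[A_i] ≤ 3·p = 3·(1/63) = 1/21.
Numerically: 1/21 ≈ 0.0476.
Is 1/21 < 1? YES.
Since P[∪ A_i] ≤ 1/21 < 1, the complement has P[∩ A_i^c] ≥ 1 − 1/21 = 20/21 > 0, so some outcome avoids every A_i.

3·p = 1/21 ≈ 0.0476; existence CERTIFIED by the union bound.


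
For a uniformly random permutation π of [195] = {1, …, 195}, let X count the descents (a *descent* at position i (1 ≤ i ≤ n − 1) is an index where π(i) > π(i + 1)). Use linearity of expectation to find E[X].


Write X = Σ X_I over i = 1, …, 194, with X_I the indicator of one descent.
There are 194 indicators.
For each fixed i, the pair (π(i), π(i+1)) is a uniformly random ordered pair of distinct values from {1, …, 195}; by symmetry P[π(i) > π(i+1)] = 1/2.
By linearity: E[X] = 194 · (1/2) = (195 − 1) · (1/2) = 97 ≈ 97.000.

E[X] = 97 = 97.000.


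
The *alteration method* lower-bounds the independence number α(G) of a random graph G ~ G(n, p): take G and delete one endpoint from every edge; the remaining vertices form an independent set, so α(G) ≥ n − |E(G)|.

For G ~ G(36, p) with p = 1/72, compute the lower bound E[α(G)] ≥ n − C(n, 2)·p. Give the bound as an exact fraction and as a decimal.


E[|E(G)|] = C(36, 2)·p = 630 · (1/72) = 35/4.
E[α(G)] ≥ n − E[|E(G)|] = 36 − 35/4 = 109/4.
Numerically: ≈ 27.250.
(This is only a lower bound; the true E[α(G)] may be larger.)

E[α(G)] ≥ 109/4 ≈ 27.250.


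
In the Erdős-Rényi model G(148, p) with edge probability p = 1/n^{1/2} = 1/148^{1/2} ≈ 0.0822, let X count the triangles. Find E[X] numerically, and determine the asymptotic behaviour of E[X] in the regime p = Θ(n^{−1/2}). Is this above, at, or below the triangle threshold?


Number of potential triangles: C(148, 3) = 529396.
Each occurs with probability p³ ≈ (0.0822)³ ≈ 5.55402e-04.
By linearity: E[X] = C(148, 3)·p³ ≈ 529396 · 5.55402e-04 ≈ 294.028.
Since α = 1/2 < 1, p = c/n^{1/2} ≫ 1/n is above the triangle threshold p ~ 1/n. Asymptotically E[X] ~ (c³/6)·n^{3(1−α)} = (1³/6)·n^{1.5} → ∞; triangles are abundant w.h.p.

E[X] ≈ 294.028; in regime p = Θ(1/n^{1/2}) E[X] diverges (above the triangle threshold p ~ 1/n).


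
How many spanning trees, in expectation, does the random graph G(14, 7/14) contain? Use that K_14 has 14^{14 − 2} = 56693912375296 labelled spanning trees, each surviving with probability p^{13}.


K_14 has 14^{14 − 2} = 56693912375296 labelled spanning trees.
For each such spanning tree H, let X_H = 1 if all 13 edges of H are present in G. Then P[X_H = 1] = p^{13} = (1/2)^{13} = 1/8192.
Summing the indicators: E[X] = Σ_H E[X_H] = 56693912375296 · p^{13} = 56693912375296 · 1/8192 = 13841287201/2.
Numerically: E[X] ≈ 6.921e+09.

E[X] = 56693912375296 · (1/2)^{13} = 13841287201/2 ≈ 6.921e+09.


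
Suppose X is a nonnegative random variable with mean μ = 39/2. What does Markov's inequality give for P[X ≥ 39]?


μ = E[X] = 39/2, a = 39.
Markov: P[X ≥ 39] ≤ μ/a = (39/2)/39 = 1/2.
Numerically: ≈ 0.5000.
(Since a = 39 > μ = 19.5000, the bound 1/2 is < 1 and informative.)

P[X ≥ 39] ≤ 1/2 ≈ 0.5000.


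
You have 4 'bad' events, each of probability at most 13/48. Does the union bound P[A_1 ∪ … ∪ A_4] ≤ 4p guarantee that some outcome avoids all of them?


Union bound: P[∪_{i=1}^{4} A_i] ≤ Σ_i P[A_i] ≤ 4·p = 4·(13/48) = 13/12.
Numerically: 13/12 ≈ 1.0833.
Is 13/12 < 1? NO.
Since the bound 13/12 is ≥ 1, the union bound is uninformative here; it does NOT by itself certify existence.

4·p = 13/12 ≈ 1.0833; existence NOT certified by the union bound.


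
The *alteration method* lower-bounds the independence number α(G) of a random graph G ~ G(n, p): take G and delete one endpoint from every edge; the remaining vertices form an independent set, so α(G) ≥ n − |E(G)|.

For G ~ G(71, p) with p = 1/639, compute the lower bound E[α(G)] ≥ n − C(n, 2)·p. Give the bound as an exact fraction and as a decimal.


E[|E(G)|] = C(71, 2)·p = 2485 · (1/639) = 35/9.
E[α(G)] ≥ n − E[|E(G)|] = 71 − 35/9 = 604/9.
Numerically: ≈ 67.11111.
(This is only a lower bound; the true E[α(G)] may be larger.)

E[α(G)] ≥ 604/9 ≈ 67.11111.


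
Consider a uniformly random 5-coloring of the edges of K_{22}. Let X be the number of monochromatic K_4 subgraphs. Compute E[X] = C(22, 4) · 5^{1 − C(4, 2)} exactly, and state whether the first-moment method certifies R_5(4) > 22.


E[X] = C(22, 4) · 5^{1 − 6} = 7315 · 5^{−5} = 7315/3125.
As a reduced fraction: E[X] = 1463/625 ≈ 2.34080.
Is E[X] < 1? NO.
Since E[X] ≥ 1, the first-moment bound is inconclusive at n = 22; it does NOT by itself certify R_5(4) > 22.

E[X] = 1463/625 ≈ 2.34080; E[X] ≥ 1; first-moment method inconclusive here.


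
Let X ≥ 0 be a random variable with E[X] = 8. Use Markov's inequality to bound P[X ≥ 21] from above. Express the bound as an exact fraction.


μ = E[X] = 8, a = 21.
Markov: P[X ≥ 21] ≤ μ/a = (8)/21 = 8/21.
Numerically: ≈ 0.380952.
(Since a = 21 > μ = 8.000000, the bound 8/21 is < 1 and informative.)

P[X ≥ 21] ≤ 8/21 ≈ 0.380952.


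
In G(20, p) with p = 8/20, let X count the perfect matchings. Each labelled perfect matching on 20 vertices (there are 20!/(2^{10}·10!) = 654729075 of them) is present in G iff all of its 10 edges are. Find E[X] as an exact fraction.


K_20 has 20!/(2^{10}·10!) = 654729075 labelled perfect matchings.
For each such perfect matching H, let X_H = 1 if all 10 edges of H are present in G. Then P[X_H = 1] = p^{10} = (2/5)^{10} = 1024/9765625.
By linearity: E[X] = Σ_H E[X_H] = 654729075 · p^{10} = 654729075 · 1024/9765625 = 26817702912/390625.
Numerically: E[X] ≈ 6.87e+04.

E[X] = 654729075 · (2/5)^{10} = 26817702912/390625 ≈ 6.87e+04.


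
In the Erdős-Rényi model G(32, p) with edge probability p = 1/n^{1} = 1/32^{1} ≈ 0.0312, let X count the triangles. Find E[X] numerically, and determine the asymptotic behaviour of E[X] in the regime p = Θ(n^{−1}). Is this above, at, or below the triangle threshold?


Number of potential triangles: C(32, 3) = 4960.
Each occurs with probability p³ ≈ (0.0312)³ ≈ 3.05176e-05.
By linearity: E[X] = C(32, 3)·p³ ≈ 4960 · 3.05176e-05 ≈ 0.151.
Here α = 1, so p = 1/n is exactly at the triangle threshold p ~ 1/n. Asymptotically E[X] → c³/6 = 1³/6 = 1/6 ≈ 0.167, a bounded constant. In this regime the triangle count is asymptotically Poisson(c³/6).

E[X] ≈ 0.151; in regime p = Θ(1/n^{1}) E[X] stays bounded (at the triangle threshold p ~ 1/n).


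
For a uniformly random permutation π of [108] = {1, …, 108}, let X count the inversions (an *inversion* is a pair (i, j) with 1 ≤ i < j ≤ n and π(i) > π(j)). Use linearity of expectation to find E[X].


Write X = Σ X_I over the C(108, 2) = 5778 pairs i < j, with X_I the indicator of one inversion.
There are 5778 indicators.
For each fixed pair i < j, the values π(i) and π(j) are two distinct elements of {1, …, 108} in uniformly random order; by symmetry P[π(i) > π(j)] = 1/2.
By linearity: E[X] = 5778 · (1/2) = C(108, 2) · (1/2) = 5778/2 = 2889 ≈ 2889.000000.

E[X] = 2889 = 2889.000000.


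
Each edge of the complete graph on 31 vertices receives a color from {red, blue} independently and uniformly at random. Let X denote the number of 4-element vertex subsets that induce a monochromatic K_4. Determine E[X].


Let X = Σ_S X_S over the C(31, 4) = 31465 subsets S of size 4, where X_S = 1 if the K_4 on S is monochromatic.
For a fixed S, the K_4 on S has C(4, 2) = 6 edges. P[all 6 edges red] = (1/2)^6, and likewise for blue, so P[monochromatic] = 2·(1/2)^6 = 2^{1 − 6} = 1/32.
Summing: E[X] = C(31, 4) · 2^{1 − 6} = 31465 · 1/32 = 31465/32.
Numerically: E[X] ≈ 983.281.

E[X] = C(31,4)·2^(1−C(4,2)) = 31465/32 ≈ 983.281.


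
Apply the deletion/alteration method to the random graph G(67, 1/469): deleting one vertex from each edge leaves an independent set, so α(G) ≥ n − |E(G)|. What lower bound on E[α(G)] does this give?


E[|E(G)|] = C(67, 2)·p = 2211 · (1/469) = 33/7.
E[α(G)] ≥ n − E[|E(G)|] = 67 − 33/7 = 436/7.
Numerically: ≈ 62.286.
(This is only a lower bound; the true E[α(G)] may be larger.)

E[α(G)] ≥ 436/7 ≈ 62.286.


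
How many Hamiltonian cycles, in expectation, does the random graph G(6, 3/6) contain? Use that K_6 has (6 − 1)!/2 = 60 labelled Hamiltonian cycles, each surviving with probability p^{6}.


K_6 has (6 − 1)!/2 = 60 labelled Hamiltonian cycles.
For each such Hamiltonian cycle H, let X_H = 1 if all 6 edges of H are present in G. Then P[X_H = 1] = p^{6} = (1/2)^{6} = 1/64.
Summing the indicators: E[X] = Σ_H E[X_H] = 60 · p^{6} = 60 · 1/64 = 15/16.
Numerically: E[X] ≈ 0.9375.

E[X] = 60 · (1/2)^{6} = 15/16 ≈ 0.9375.


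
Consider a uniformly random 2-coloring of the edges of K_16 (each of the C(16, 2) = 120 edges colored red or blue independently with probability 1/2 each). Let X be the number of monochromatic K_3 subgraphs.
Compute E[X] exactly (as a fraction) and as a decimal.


Let X = Σ_S X_S over the C(16, 3) = 560 subsets S of size 3, where X_S = 1 if the K_3 on S is monochromatic.
For a fixed S, the K_3 on S has C(3, 2) = 3 edges. P[all 3 edges red] = (1/2)^3, and likewise for blue, so P[monochromatic] = 2·(1/2)^3 = 2^{1 − 3} = 1/4.
By linearity: E[X] = C(16, 3) · 2^{1 − 3} = 560 · 1/4 = 140.
Numerically: E[X] ≈ 140.000000.

E[X] = C(16,3)·2^(1−C(3,2)) = 140 ≈ 140.000000.


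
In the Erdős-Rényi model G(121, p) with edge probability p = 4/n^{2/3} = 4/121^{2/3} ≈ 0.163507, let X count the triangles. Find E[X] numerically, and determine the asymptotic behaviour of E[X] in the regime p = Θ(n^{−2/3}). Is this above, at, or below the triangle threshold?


Number of potential triangles: C(121, 3) = 287980.
Each occurs with probability p³ ≈ (0.163507)³ ≈ 4.37128611e-03.
By linearity: E[X] = C(121, 3)·p³ ≈ 287980 · 4.37128611e-03 ≈ 1258.842975.
Since α = 2/3 < 1, p = c/n^{2/3} ≫ 1/n is above the triangle threshold p ~ 1/n. Asymptotically E[X] ~ (c³/6)·n^{3(1−α)} = (4³/6)·n^{1} → ∞; triangles are abundant w.h.p.

E[X] ≈ 1258.842975; in regime p = Θ(1/n^{2/3}) E[X] diverges (above the triangle threshold p ~ 1/n).


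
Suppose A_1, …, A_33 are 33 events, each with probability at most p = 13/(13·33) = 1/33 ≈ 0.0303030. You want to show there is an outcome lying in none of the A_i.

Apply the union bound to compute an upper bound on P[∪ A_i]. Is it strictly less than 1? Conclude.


Union bound: P[∪_{i=1}^{33} A_i] ≤ Σ_i P[A_i] ≤ 33·p = 33·(1/33) = 1.
Numerically: 1 ≈ 1.0000000.
Is 1 < 1? NO.
Since the bound 1 is ≥ 1, the union bound is uninformative here; it does NOT by itself certify existence.

33·p = 1 ≈ 1.0000000; existence NOT certified by the union bound.


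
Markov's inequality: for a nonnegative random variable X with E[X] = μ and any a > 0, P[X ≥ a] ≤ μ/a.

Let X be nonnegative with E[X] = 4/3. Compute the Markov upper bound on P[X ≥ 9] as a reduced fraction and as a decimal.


μ = E[X] = 4/3, a = 9.
Markov: P[X ≥ 9] ≤ μ/a = (4/3)/9 = 4/27.
Numerically: ≈ 0.1481.
(Since a = 9 > μ = 1.3333, the bound 4/27 is < 1 and informative.)

P[X ≥ 9] ≤ 4/27 ≈ 0.1481.


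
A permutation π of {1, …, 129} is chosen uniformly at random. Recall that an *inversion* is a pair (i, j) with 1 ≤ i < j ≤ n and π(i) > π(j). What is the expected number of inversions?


Write X = Σ X_I over the C(129, 2) = 8256 pairs i < j, with X_I the indicator of one inversion.
There are 8256 indicators.
For each fixed pair i < j, the values π(i) and π(j) are two distinct elements of {1, …, 129} in uniformly random order; by symmetry P[π(i) > π(j)] = 1/2.
By linearity: E[X] = 8256 · (1/2) = C(129, 2) · (1/2) = 8256/2 = 4128 ≈ 4128.000.

E[X] = 4128 = 4128.000.


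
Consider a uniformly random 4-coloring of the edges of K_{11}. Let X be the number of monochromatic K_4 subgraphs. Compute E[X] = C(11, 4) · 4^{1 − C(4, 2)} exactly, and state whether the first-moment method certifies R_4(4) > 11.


E[X] = C(11, 4) · 4^{1 − 6} = 330 · 4^{−5} = 330/1024.
As a reduced fraction: E[X] = 165/512 ≈ 0.3222656.
Is E[X] < 1? YES.
Since E[X] < 1, there exists a 4-coloring of K_{11} with no monochromatic K_4; hence R_4(4) > 11.

E[X] = 165/512 ≈ 0.3222656; E[X] < 1, so R_4(4) > 11.


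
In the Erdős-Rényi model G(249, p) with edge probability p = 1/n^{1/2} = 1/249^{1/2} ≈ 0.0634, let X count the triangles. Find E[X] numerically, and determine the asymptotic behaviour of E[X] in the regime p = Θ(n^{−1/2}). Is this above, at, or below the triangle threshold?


Number of potential triangles: C(249, 3) = 2542124.
Each occurs with probability p³ ≈ (0.0634)³ ≈ 2.54508e-04.
By linearity: E[X] = C(249, 3)·p³ ≈ 2542124 · 2.54508e-04 ≈ 646.990.
Since α = 1/2 < 1, p = c/n^{1/2} ≫ 1/n is above the triangle threshold p ~ 1/n. Asymptotically E[X] ~ (c³/6)·n^{3(1−α)} = (1³/6)·n^{1.5} → ∞; triangles are abundant w.h.p.

E[X] ≈ 646.990; in regime p = Θ(1/n^{1/2}) E[X] diverges (above the triangle threshold p ~ 1/n).


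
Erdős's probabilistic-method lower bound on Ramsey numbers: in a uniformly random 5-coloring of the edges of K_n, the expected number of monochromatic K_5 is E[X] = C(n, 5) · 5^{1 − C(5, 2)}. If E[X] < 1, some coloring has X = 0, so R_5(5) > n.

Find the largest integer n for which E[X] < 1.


We need C(n, 5) · 5^{1 − 10} < 1, i.e. C(n, 5) < 5^{10 − 1} = 1953125.
Check values of n near the boundary:
  n = 47: C(47, 5) = 1533939; 1533939 < 1953125? YES
  n = 48: C(48, 5) = 1712304; 1712304 < 1953125? YES
  n = 49: C(49, 5) = 1906884; 1906884 < 1953125? YES
  n = 50: C(50, 5) = 2118760; 2118760 < 1953125? NO
  n = 51: C(51, 5) = 2349060; 2349060 < 1953125? NO
  n = 52: C(52, 5) = 2598960; 2598960 < 1953125? NO
The largest n with C(n, 5) < 1953125 is n = 49 (where E[X] = 1906884/1953125 ≈ 0.9763). Hence R_5(5) > 49, i.e. R_5(5) ≥ 50.

Largest n = 49; hence R_5(5) > 49.


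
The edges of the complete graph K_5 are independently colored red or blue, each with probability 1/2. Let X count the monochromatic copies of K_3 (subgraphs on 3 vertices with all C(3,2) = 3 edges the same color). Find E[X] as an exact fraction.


Let X = Σ_S X_S over the C(5, 3) = 10 subsets S of size 3, where X_S = 1 if the K_3 on S is monochromatic.
For a fixed S, the K_3 on S has C(3, 2) = 3 edges. P[all 3 edges red] = (1/2)^3, and likewise for blue, so P[monochromatic] = 2·(1/2)^3 = 2^{1 − 3} = 1/4.
By linearity: E[X] = C(5, 3) · 2^{1 − 3} = 10 · 1/4 = 5/2.
Numerically: E[X] ≈ 2.500.

E[X] = C(5,3)·2^(1−C(3,2)) = 5/2 ≈ 2.500.


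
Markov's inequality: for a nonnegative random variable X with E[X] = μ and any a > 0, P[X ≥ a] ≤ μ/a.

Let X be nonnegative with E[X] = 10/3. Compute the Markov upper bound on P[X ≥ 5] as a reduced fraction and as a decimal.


μ = E[X] = 10/3, a = 5.
Markov: P[X ≥ 5] ≤ μ/a = (10/3)/5 = 2/3.
Numerically: ≈ 0.66667.
(Since a = 5 > μ = 3.33333, the bound 2/3 is < 1 and informative.)

P[X ≥ 5] ≤ 2/3 ≈ 0.66667.


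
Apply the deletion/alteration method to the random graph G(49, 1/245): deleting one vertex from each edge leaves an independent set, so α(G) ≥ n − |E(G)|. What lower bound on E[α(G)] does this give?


E[|E(G)|] = C(49, 2)·p = 1176 · (1/245) = 24/5.
E[α(G)] ≥ n − E[|E(G)|] = 49 − 24/5 = 221/5.
Numerically: ≈ 44.2000.
(This is only a lower bound; the true E[α(G)] may be larger.)

E[α(G)] ≥ 221/5 ≈ 44.2000.


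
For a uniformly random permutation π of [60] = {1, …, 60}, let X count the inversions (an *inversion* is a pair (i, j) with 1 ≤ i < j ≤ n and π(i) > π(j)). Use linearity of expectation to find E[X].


Write X = Σ X_I over the C(60, 2) = 1770 pairs i < j, with X_I the indicator of one inversion.
There are 1770 indicators.
For each fixed pair i < j, the values π(i) and π(j) are two distinct elements of {1, …, 60} in uniformly random order; by symmetry P[π(i) > π(j)] = 1/2.
By linearity: E[X] = 1770 · (1/2) = C(60, 2) · (1/2) = 1770/2 = 885 ≈ 885.000000.

E[X] = 885 = 885.000000.


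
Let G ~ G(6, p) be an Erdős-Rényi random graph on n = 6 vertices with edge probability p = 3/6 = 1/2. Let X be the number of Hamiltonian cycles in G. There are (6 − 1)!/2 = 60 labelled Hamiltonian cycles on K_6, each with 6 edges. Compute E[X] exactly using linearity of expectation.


K_6 has (6 − 1)!/2 = 60 labelled Hamiltonian cycles.
For each such Hamiltonian cycle H, let X_H = 1 if all 6 edges of H are present in G. Then P[X_H = 1] = p^{6} = (1/2)^{6} = 1/64.
By linearity: E[X] = Σ_H E[X_H] = 60 · p^{6} = 60 · 1/64 = 15/16.
Numerically: E[X] ≈ 0.938.

E[X] = 60 · (1/2)^{6} = 15/16 ≈ 0.938.


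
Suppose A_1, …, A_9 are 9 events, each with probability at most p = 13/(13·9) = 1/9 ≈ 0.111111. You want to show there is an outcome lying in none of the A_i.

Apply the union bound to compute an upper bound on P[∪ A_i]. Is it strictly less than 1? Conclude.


Union bound: P[∪_{i=1}^{9} A_i] ≤ Σ_i P[A_i] ≤ 9·p = 9·(1/9) = 1.
Numerically: 1 ≈ 1.000000.
Is 1 < 1? NO.
Since the bound 1 is ≥ 1, the union bound is uninformative here; it does NOT by itself certify existence.

9·p = 1 ≈ 1.000000; existence NOT certified by the union bound.


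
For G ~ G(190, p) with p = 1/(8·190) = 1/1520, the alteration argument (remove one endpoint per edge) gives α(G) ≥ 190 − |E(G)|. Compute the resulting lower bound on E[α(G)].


E[|E(G)|] = C(190, 2)·p = 17955 · (1/1520) = 189/16.
E[α(G)] ≥ n − E[|E(G)|] = 190 − 189/16 = 2851/16.
Numerically: ≈ 178.1875.
(This is only a lower bound; the true E[α(G)] may be larger.)

E[α(G)] ≥ 2851/16 ≈ 178.1875.


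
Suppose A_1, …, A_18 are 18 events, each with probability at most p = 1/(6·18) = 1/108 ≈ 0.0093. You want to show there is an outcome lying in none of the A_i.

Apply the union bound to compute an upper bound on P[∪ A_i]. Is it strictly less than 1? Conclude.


Union bound: P[∪_{i=1}^{18} A_i] ≤ Σ_i P[A_i] ≤ 18·p = 18·(1/108) = 1/6.
Numerically: 1/6 ≈ 0.1667.
Is 1/6 < 1? YES.
Since P[∪ A_i] ≤ 1/6 < 1, the complement has P[∩ A_i^c] ≥ 1 − 1/6 = 5/6 > 0, so some outcome avoids every A_i.

18·p = 1/6 ≈ 0.1667; existence CERTIFIED by the union bound.


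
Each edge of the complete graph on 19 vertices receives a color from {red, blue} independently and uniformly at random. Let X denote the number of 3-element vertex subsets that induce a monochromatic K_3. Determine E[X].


Let X = Σ_S X_S over the C(19, 3) = 969 subsets S of size 3, where X_S = 1 if the K_3 on S is monochromatic.
For a fixed S, the K_3 on S has C(3, 2) = 3 edges. P[all 3 edges red] = (1/2)^3, and likewise for blue, so P[monochromatic] = 2·(1/2)^3 = 2^{1 − 3} = 1/4.
By linearity: E[X] = C(19, 3) · 2^{1 − 3} = 969 · 1/4 = 969/4.
Numerically: E[X] ≈ 242.25000.

E[X] = C(19,3)·2^(1−C(3,2)) = 969/4 ≈ 242.25000.


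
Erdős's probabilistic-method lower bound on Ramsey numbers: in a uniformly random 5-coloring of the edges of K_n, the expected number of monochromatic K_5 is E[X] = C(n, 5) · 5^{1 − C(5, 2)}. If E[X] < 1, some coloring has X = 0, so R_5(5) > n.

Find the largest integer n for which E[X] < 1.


We need C(n, 5) · 5^{1 − 10} < 1, i.e. C(n, 5) < 5^{10 − 1} = 1953125.
Check values of n near the boundary:
  n = 44: C(44, 5) = 1086008; 1086008 < 1953125? YES
  n = 45: C(45, 5) = 1221759; 1221759 < 1953125? YES
  n = 46: C(46, 5) = 1370754; 1370754 < 1953125? YES
  n = 47: C(47, 5) = 1533939; 1533939 < 1953125? YES
  n = 48: C(48, 5) = 1712304; 1712304 < 1953125? YES
  n = 49: C(49, 5) = 1906884; 1906884 < 1953125? YES
  n = 50: C(50, 5) = 2118760; 2118760 < 1953125? NO
  n = 51: C(51, 5) = 2349060; 2349060 < 1953125? NO
The largest n with C(n, 5) < 1953125 is n = 49 (where E[X] = 1906884/1953125 ≈ 0.9763246). Hence R_5(5) > 49, i.e. R_5(5) ≥ 50.

Largest n = 49; hence R_5(5) > 49.


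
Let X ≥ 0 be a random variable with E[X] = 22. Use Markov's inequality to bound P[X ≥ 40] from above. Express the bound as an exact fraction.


μ = E[X] = 22, a = 40.
Markov: P[X ≥ 40] ≤ μ/a = (22)/40 = 11/20.
Numerically: ≈ 0.550.
(Since a = 40 > μ = 22.000, the bound 11/20 is < 1 and informative.)

P[X ≥ 40] ≤ 11/20 ≈ 0.550.


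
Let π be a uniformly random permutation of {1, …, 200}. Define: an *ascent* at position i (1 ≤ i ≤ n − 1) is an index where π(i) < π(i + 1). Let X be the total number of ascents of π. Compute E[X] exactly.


Write X = Σ X_I over i = 1, …, 199, with X_I the indicator of one ascent.
There are 199 indicators.
For each fixed i, the pair (π(i), π(i+1)) is a uniformly random ordered pair of distinct values from {1, …, 200}; by symmetry P[π(i) < π(i+1)] = 1/2.
By linearity: E[X] = 199 · (1/2) = (200 − 1) · (1/2) = 199/2 ≈ 99.5000.

E[X] = 199/2 = 99.5000.


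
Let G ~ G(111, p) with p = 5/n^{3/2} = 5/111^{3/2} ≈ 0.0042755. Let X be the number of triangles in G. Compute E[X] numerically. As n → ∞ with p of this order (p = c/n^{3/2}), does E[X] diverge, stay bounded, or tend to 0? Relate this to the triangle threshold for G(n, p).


Number of potential triangles: C(111, 3) = 221815.
Each occurs with probability p³ ≈ (0.0042755)³ ≈ 7.8154971e-08.
By linearity: E[X] = C(111, 3)·p³ ≈ 221815 · 7.8154971e-08 ≈ 0.01734.
Since α = 3/2 > 1, p = c/n^{3/2} = o(1/n) is below the triangle threshold p ~ 1/n. Asymptotically E[X] ~ (c³/6)·n^{3(1−α)} = (5³/6)·n^{-1.5} → 0, so by Markov's inequality G has no triangles w.h.p.

E[X] ≈ 0.01734; in regime p = Θ(1/n^{3/2}) E[X] tends to 0 (below the triangle threshold p ~ 1/n).


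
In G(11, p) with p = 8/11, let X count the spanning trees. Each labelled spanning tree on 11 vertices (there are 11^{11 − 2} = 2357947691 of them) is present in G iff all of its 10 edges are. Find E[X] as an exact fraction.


K_11 has 11^{11 − 2} = 2357947691 labelled spanning trees.
For each such spanning tree H, let X_H = 1 if all 10 edges of H are present in G. Then P[X_H = 1] = p^{10} = (8/11)^{10} = 1073741824/25937424601.
By linearity of expectation: E[X] = Σ_H E[X_H] = 2357947691 · p^{10} = 2357947691 · 1073741824/25937424601 = 1073741824/11.
Numerically: E[X] ≈ 9.76129e+07.

E[X] = 2357947691 · (8/11)^{10} = 1073741824/11 ≈ 9.76129e+07.


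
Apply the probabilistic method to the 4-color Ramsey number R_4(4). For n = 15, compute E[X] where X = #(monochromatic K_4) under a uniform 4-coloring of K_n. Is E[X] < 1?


E[X] = C(15, 4) · 4^{1 − 6} = 1365 · 4^{−5} = 1365/1024.
As a reduced fraction: E[X] = 1365/1024 ≈ 1.3330078.
Is E[X] < 1? NO.
Since E[X] ≥ 1, the first-moment bound is inconclusive at n = 15; it does NOT by itself certify R_4(4) > 15.

E[X] = 1365/1024 ≈ 1.3330078; E[X] ≥ 1; first-moment method inconclusive here.


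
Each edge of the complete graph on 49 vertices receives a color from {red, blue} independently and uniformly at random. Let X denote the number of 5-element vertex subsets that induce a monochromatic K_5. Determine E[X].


Let X = Σ_S X_S over the C(49, 5) = 1906884 subsets S of size 5, where X_S = 1 if the K_5 on S is monochromatic.
For a fixed S, the K_5 on S has C(5, 2) = 10 edges. P[all 10 edges red] = (1/2)^10, and likewise for blue, so P[monochromatic] = 2·(1/2)^10 = 2^{1 − 10} = 1/512.
Summing: E[X] = C(49, 5) · 2^{1 − 10} = 1906884 · 1/512 = 476721/128.
Numerically: E[X] ≈ 3724.3828.

E[X] = C(49,5)·2^(1−C(5,2)) = 476721/128 ≈ 3724.3828.


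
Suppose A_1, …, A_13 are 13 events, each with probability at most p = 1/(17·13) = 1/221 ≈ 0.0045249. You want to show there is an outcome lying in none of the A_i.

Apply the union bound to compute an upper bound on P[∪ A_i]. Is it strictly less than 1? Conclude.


Union bound: P[∪_{i=1}^{13} A_i] ≤ Σ_i P[A_i] ≤ 13·p = 13·(1/221) = 1/17.
Numerically: 1/17 ≈ 0.0588235.
Is 1/17 < 1? YES.
Since P[∪ A_i] ≤ 1/17 < 1, the complement has P[∩ A_i^c] ≥ 1 − 1/17 = 16/17 > 0, so some outcome avoids every A_i.

13·p = 1/17 ≈ 0.0588235; existence CERTIFIED by the union bound.


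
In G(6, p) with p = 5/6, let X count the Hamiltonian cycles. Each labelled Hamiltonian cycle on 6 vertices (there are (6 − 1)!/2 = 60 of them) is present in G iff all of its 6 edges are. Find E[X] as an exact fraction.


K_6 has (6 − 1)!/2 = 60 labelled Hamiltonian cycles.
For each such Hamiltonian cycle H, let X_H = 1 if all 6 edges of H are present in G. Then P[X_H = 1] = p^{6} = (5/6)^{6} = 15625/46656.
By linearity of expectation: E[X] = Σ_H E[X_H] = 60 · p^{6} = 60 · 15625/46656 = 78125/3888.
Numerically: E[X] ≈ 20.09.

E[X] = 60 · (5/6)^{6} = 78125/3888 ≈ 20.09.
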